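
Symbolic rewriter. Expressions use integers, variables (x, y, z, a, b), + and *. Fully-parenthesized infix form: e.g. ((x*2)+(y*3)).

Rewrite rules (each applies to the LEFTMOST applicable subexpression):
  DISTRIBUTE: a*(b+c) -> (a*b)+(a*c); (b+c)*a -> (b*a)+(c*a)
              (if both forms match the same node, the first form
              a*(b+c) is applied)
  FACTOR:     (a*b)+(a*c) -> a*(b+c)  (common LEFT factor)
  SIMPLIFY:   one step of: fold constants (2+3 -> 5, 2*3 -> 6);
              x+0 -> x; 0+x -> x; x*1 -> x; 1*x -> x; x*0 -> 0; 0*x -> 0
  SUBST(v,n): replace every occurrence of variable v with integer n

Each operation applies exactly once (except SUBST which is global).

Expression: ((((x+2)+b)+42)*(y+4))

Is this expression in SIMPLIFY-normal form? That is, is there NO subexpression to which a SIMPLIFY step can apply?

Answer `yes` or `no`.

Expression: ((((x+2)+b)+42)*(y+4))
Scanning for simplifiable subexpressions (pre-order)...
  at root: ((((x+2)+b)+42)*(y+4)) (not simplifiable)
  at L: (((x+2)+b)+42) (not simplifiable)
  at LL: ((x+2)+b) (not simplifiable)
  at LLL: (x+2) (not simplifiable)
  at R: (y+4) (not simplifiable)
Result: no simplifiable subexpression found -> normal form.

Answer: yes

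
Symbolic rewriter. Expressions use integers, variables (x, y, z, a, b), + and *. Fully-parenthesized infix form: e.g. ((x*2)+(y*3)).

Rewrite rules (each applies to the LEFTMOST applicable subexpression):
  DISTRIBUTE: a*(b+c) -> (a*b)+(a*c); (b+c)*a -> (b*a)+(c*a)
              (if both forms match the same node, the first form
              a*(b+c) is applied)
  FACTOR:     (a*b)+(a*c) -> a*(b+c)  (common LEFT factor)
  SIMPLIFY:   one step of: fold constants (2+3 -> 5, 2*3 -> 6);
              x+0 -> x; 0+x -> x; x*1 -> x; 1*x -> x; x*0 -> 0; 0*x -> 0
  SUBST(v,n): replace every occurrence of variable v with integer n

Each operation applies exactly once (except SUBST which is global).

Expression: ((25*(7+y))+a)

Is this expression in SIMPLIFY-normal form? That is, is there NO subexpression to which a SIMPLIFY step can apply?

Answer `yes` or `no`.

Answer: yes

Derivation:
Expression: ((25*(7+y))+a)
Scanning for simplifiable subexpressions (pre-order)...
  at root: ((25*(7+y))+a) (not simplifiable)
  at L: (25*(7+y)) (not simplifiable)
  at LR: (7+y) (not simplifiable)
Result: no simplifiable subexpression found -> normal form.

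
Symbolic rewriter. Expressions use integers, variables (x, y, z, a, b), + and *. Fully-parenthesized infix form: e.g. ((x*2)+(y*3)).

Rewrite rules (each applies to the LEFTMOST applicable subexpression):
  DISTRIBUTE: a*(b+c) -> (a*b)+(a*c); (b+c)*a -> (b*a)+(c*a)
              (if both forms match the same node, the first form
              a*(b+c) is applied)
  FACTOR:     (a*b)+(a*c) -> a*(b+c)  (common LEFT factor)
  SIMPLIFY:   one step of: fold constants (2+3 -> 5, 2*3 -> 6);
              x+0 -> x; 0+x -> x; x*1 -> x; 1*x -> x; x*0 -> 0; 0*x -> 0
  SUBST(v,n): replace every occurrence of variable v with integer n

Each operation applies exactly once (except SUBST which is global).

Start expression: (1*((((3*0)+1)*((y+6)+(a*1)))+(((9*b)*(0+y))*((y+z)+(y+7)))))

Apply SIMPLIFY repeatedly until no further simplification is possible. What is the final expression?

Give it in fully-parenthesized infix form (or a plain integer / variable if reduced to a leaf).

Start: (1*((((3*0)+1)*((y+6)+(a*1)))+(((9*b)*(0+y))*((y+z)+(y+7)))))
Step 1: at root: (1*((((3*0)+1)*((y+6)+(a*1)))+(((9*b)*(0+y))*((y+z)+(y+7))))) -> ((((3*0)+1)*((y+6)+(a*1)))+(((9*b)*(0+y))*((y+z)+(y+7)))); overall: (1*((((3*0)+1)*((y+6)+(a*1)))+(((9*b)*(0+y))*((y+z)+(y+7))))) -> ((((3*0)+1)*((y+6)+(a*1)))+(((9*b)*(0+y))*((y+z)+(y+7))))
Step 2: at LLL: (3*0) -> 0; overall: ((((3*0)+1)*((y+6)+(a*1)))+(((9*b)*(0+y))*((y+z)+(y+7)))) -> (((0+1)*((y+6)+(a*1)))+(((9*b)*(0+y))*((y+z)+(y+7))))
Step 3: at LL: (0+1) -> 1; overall: (((0+1)*((y+6)+(a*1)))+(((9*b)*(0+y))*((y+z)+(y+7)))) -> ((1*((y+6)+(a*1)))+(((9*b)*(0+y))*((y+z)+(y+7))))
Step 4: at L: (1*((y+6)+(a*1))) -> ((y+6)+(a*1)); overall: ((1*((y+6)+(a*1)))+(((9*b)*(0+y))*((y+z)+(y+7)))) -> (((y+6)+(a*1))+(((9*b)*(0+y))*((y+z)+(y+7))))
Step 5: at LR: (a*1) -> a; overall: (((y+6)+(a*1))+(((9*b)*(0+y))*((y+z)+(y+7)))) -> (((y+6)+a)+(((9*b)*(0+y))*((y+z)+(y+7))))
Step 6: at RLR: (0+y) -> y; overall: (((y+6)+a)+(((9*b)*(0+y))*((y+z)+(y+7)))) -> (((y+6)+a)+(((9*b)*y)*((y+z)+(y+7))))
Fixed point: (((y+6)+a)+(((9*b)*y)*((y+z)+(y+7))))

Answer: (((y+6)+a)+(((9*b)*y)*((y+z)+(y+7))))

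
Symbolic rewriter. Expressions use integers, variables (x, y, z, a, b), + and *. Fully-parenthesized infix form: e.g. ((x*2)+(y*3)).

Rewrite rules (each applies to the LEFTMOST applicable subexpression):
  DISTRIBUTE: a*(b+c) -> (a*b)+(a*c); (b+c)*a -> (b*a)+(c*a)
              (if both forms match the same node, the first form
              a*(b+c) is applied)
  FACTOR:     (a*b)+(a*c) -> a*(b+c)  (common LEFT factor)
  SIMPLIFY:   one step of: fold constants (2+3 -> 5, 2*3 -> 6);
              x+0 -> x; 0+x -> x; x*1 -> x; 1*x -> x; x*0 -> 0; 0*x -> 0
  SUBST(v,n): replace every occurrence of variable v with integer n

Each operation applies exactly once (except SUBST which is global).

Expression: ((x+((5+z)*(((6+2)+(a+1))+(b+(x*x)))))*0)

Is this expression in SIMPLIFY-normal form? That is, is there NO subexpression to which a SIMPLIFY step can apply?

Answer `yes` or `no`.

Expression: ((x+((5+z)*(((6+2)+(a+1))+(b+(x*x)))))*0)
Scanning for simplifiable subexpressions (pre-order)...
  at root: ((x+((5+z)*(((6+2)+(a+1))+(b+(x*x)))))*0) (SIMPLIFIABLE)
  at L: (x+((5+z)*(((6+2)+(a+1))+(b+(x*x))))) (not simplifiable)
  at LR: ((5+z)*(((6+2)+(a+1))+(b+(x*x)))) (not simplifiable)
  at LRL: (5+z) (not simplifiable)
  at LRR: (((6+2)+(a+1))+(b+(x*x))) (not simplifiable)
  at LRRL: ((6+2)+(a+1)) (not simplifiable)
  at LRRLL: (6+2) (SIMPLIFIABLE)
  at LRRLR: (a+1) (not simplifiable)
  at LRRR: (b+(x*x)) (not simplifiable)
  at LRRRR: (x*x) (not simplifiable)
Found simplifiable subexpr at path root: ((x+((5+z)*(((6+2)+(a+1))+(b+(x*x)))))*0)
One SIMPLIFY step would give: 0
-> NOT in normal form.

Answer: no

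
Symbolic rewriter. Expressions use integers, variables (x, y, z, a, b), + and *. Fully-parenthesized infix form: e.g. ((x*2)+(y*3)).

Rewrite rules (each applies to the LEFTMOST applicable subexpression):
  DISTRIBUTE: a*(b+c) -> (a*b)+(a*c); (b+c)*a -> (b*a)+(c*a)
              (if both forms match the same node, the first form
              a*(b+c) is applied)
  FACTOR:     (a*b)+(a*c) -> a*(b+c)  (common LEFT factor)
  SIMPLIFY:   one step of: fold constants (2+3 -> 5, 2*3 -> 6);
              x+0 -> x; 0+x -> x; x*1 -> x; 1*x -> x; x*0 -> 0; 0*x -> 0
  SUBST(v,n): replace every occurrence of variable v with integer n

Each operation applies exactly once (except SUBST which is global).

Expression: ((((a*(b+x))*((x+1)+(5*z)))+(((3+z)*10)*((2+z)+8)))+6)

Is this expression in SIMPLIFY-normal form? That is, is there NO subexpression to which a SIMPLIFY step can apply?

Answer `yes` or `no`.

Expression: ((((a*(b+x))*((x+1)+(5*z)))+(((3+z)*10)*((2+z)+8)))+6)
Scanning for simplifiable subexpressions (pre-order)...
  at root: ((((a*(b+x))*((x+1)+(5*z)))+(((3+z)*10)*((2+z)+8)))+6) (not simplifiable)
  at L: (((a*(b+x))*((x+1)+(5*z)))+(((3+z)*10)*((2+z)+8))) (not simplifiable)
  at LL: ((a*(b+x))*((x+1)+(5*z))) (not simplifiable)
  at LLL: (a*(b+x)) (not simplifiable)
  at LLLR: (b+x) (not simplifiable)
  at LLR: ((x+1)+(5*z)) (not simplifiable)
  at LLRL: (x+1) (not simplifiable)
  at LLRR: (5*z) (not simplifiable)
  at LR: (((3+z)*10)*((2+z)+8)) (not simplifiable)
  at LRL: ((3+z)*10) (not simplifiable)
  at LRLL: (3+z) (not simplifiable)
  at LRR: ((2+z)+8) (not simplifiable)
  at LRRL: (2+z) (not simplifiable)
Result: no simplifiable subexpression found -> normal form.

Answer: yes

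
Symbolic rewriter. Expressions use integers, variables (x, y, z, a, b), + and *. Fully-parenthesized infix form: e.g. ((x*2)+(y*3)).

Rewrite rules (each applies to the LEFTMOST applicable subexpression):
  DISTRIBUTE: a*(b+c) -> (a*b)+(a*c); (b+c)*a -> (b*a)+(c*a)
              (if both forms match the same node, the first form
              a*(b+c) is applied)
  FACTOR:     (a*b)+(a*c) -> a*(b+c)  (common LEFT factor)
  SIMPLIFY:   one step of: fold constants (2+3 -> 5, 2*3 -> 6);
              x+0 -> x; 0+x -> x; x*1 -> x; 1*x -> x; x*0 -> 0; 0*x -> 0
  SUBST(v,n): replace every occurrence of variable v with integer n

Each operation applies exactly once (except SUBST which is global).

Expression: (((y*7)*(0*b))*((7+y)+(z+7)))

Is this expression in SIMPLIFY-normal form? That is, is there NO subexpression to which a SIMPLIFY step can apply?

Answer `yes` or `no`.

Expression: (((y*7)*(0*b))*((7+y)+(z+7)))
Scanning for simplifiable subexpressions (pre-order)...
  at root: (((y*7)*(0*b))*((7+y)+(z+7))) (not simplifiable)
  at L: ((y*7)*(0*b)) (not simplifiable)
  at LL: (y*7) (not simplifiable)
  at LR: (0*b) (SIMPLIFIABLE)
  at R: ((7+y)+(z+7)) (not simplifiable)
  at RL: (7+y) (not simplifiable)
  at RR: (z+7) (not simplifiable)
Found simplifiable subexpr at path LR: (0*b)
One SIMPLIFY step would give: (((y*7)*0)*((7+y)+(z+7)))
-> NOT in normal form.

Answer: no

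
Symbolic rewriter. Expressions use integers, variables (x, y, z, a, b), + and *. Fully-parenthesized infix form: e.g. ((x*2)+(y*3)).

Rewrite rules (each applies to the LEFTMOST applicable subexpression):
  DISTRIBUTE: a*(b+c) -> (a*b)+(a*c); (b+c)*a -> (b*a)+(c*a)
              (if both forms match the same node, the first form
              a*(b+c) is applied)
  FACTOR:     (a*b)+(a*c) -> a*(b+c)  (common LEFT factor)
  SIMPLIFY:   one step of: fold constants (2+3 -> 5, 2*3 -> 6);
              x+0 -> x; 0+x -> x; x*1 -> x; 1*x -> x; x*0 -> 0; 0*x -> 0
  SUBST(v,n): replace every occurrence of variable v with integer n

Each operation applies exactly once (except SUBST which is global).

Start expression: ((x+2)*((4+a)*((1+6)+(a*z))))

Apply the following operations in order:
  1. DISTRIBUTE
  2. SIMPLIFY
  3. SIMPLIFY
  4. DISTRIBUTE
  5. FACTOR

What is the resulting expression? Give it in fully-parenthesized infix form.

Start: ((x+2)*((4+a)*((1+6)+(a*z))))
Apply DISTRIBUTE at root (target: ((x+2)*((4+a)*((1+6)+(a*z))))): ((x+2)*((4+a)*((1+6)+(a*z)))) -> ((x*((4+a)*((1+6)+(a*z))))+(2*((4+a)*((1+6)+(a*z)))))
Apply SIMPLIFY at LRRL (target: (1+6)): ((x*((4+a)*((1+6)+(a*z))))+(2*((4+a)*((1+6)+(a*z))))) -> ((x*((4+a)*(7+(a*z))))+(2*((4+a)*((1+6)+(a*z)))))
Apply SIMPLIFY at RRRL (target: (1+6)): ((x*((4+a)*(7+(a*z))))+(2*((4+a)*((1+6)+(a*z))))) -> ((x*((4+a)*(7+(a*z))))+(2*((4+a)*(7+(a*z)))))
Apply DISTRIBUTE at LR (target: ((4+a)*(7+(a*z)))): ((x*((4+a)*(7+(a*z))))+(2*((4+a)*(7+(a*z))))) -> ((x*(((4+a)*7)+((4+a)*(a*z))))+(2*((4+a)*(7+(a*z)))))
Apply FACTOR at LR (target: (((4+a)*7)+((4+a)*(a*z)))): ((x*(((4+a)*7)+((4+a)*(a*z))))+(2*((4+a)*(7+(a*z))))) -> ((x*((4+a)*(7+(a*z))))+(2*((4+a)*(7+(a*z)))))

Answer: ((x*((4+a)*(7+(a*z))))+(2*((4+a)*(7+(a*z)))))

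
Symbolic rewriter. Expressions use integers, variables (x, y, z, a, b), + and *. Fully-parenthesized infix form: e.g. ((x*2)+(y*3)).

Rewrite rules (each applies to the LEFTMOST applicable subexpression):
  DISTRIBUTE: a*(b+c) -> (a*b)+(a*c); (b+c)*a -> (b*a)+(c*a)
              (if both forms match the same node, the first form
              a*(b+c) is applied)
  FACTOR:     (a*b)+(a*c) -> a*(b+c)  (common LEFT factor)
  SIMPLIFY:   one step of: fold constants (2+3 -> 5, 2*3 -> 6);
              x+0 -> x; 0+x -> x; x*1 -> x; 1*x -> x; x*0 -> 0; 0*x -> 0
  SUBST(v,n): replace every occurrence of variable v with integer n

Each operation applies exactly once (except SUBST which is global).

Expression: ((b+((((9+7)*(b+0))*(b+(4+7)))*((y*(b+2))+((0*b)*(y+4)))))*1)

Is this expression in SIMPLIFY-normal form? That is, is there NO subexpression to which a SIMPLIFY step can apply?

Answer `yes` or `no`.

Answer: no

Derivation:
Expression: ((b+((((9+7)*(b+0))*(b+(4+7)))*((y*(b+2))+((0*b)*(y+4)))))*1)
Scanning for simplifiable subexpressions (pre-order)...
  at root: ((b+((((9+7)*(b+0))*(b+(4+7)))*((y*(b+2))+((0*b)*(y+4)))))*1) (SIMPLIFIABLE)
  at L: (b+((((9+7)*(b+0))*(b+(4+7)))*((y*(b+2))+((0*b)*(y+4))))) (not simplifiable)
  at LR: ((((9+7)*(b+0))*(b+(4+7)))*((y*(b+2))+((0*b)*(y+4)))) (not simplifiable)
  at LRL: (((9+7)*(b+0))*(b+(4+7))) (not simplifiable)
  at LRLL: ((9+7)*(b+0)) (not simplifiable)
  at LRLLL: (9+7) (SIMPLIFIABLE)
  at LRLLR: (b+0) (SIMPLIFIABLE)
  at LRLR: (b+(4+7)) (not simplifiable)
  at LRLRR: (4+7) (SIMPLIFIABLE)
  at LRR: ((y*(b+2))+((0*b)*(y+4))) (not simplifiable)
  at LRRL: (y*(b+2)) (not simplifiable)
  at LRRLR: (b+2) (not simplifiable)
  at LRRR: ((0*b)*(y+4)) (not simplifiable)
  at LRRRL: (0*b) (SIMPLIFIABLE)
  at LRRRR: (y+4) (not simplifiable)
Found simplifiable subexpr at path root: ((b+((((9+7)*(b+0))*(b+(4+7)))*((y*(b+2))+((0*b)*(y+4)))))*1)
One SIMPLIFY step would give: (b+((((9+7)*(b+0))*(b+(4+7)))*((y*(b+2))+((0*b)*(y+4)))))
-> NOT in normal form.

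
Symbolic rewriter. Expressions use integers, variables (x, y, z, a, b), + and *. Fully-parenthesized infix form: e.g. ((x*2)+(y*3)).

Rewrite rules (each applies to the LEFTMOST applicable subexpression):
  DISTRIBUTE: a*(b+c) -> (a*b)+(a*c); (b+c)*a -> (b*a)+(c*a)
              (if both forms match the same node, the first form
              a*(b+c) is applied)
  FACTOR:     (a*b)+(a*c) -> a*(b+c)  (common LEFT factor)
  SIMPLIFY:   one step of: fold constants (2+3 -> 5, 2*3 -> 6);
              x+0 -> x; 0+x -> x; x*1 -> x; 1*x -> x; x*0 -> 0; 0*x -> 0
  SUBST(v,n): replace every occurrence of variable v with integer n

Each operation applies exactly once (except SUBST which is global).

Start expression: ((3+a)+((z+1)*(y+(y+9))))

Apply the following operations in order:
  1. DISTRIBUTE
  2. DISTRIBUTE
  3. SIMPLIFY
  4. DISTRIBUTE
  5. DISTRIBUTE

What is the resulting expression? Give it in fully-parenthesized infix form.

Start: ((3+a)+((z+1)*(y+(y+9))))
Apply DISTRIBUTE at R (target: ((z+1)*(y+(y+9)))): ((3+a)+((z+1)*(y+(y+9)))) -> ((3+a)+(((z+1)*y)+((z+1)*(y+9))))
Apply DISTRIBUTE at RL (target: ((z+1)*y)): ((3+a)+(((z+1)*y)+((z+1)*(y+9)))) -> ((3+a)+(((z*y)+(1*y))+((z+1)*(y+9))))
Apply SIMPLIFY at RLR (target: (1*y)): ((3+a)+(((z*y)+(1*y))+((z+1)*(y+9)))) -> ((3+a)+(((z*y)+y)+((z+1)*(y+9))))
Apply DISTRIBUTE at RR (target: ((z+1)*(y+9))): ((3+a)+(((z*y)+y)+((z+1)*(y+9)))) -> ((3+a)+(((z*y)+y)+(((z+1)*y)+((z+1)*9))))
Apply DISTRIBUTE at RRL (target: ((z+1)*y)): ((3+a)+(((z*y)+y)+(((z+1)*y)+((z+1)*9)))) -> ((3+a)+(((z*y)+y)+(((z*y)+(1*y))+((z+1)*9))))

Answer: ((3+a)+(((z*y)+y)+(((z*y)+(1*y))+((z+1)*9))))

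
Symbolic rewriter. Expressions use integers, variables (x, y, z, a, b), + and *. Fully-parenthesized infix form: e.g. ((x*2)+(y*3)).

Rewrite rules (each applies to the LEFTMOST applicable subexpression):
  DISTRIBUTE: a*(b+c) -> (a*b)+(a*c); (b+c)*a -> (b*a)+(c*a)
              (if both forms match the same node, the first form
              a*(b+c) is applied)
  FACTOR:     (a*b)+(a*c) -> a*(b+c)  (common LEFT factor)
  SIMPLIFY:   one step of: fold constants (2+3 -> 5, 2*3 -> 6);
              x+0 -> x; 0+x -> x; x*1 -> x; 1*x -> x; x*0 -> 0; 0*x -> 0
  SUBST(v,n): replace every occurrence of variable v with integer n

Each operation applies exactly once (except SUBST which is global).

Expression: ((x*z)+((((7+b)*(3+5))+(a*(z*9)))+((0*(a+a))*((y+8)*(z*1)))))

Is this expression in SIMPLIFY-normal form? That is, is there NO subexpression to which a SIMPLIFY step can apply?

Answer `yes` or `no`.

Answer: no

Derivation:
Expression: ((x*z)+((((7+b)*(3+5))+(a*(z*9)))+((0*(a+a))*((y+8)*(z*1)))))
Scanning for simplifiable subexpressions (pre-order)...
  at root: ((x*z)+((((7+b)*(3+5))+(a*(z*9)))+((0*(a+a))*((y+8)*(z*1))))) (not simplifiable)
  at L: (x*z) (not simplifiable)
  at R: ((((7+b)*(3+5))+(a*(z*9)))+((0*(a+a))*((y+8)*(z*1)))) (not simplifiable)
  at RL: (((7+b)*(3+5))+(a*(z*9))) (not simplifiable)
  at RLL: ((7+b)*(3+5)) (not simplifiable)
  at RLLL: (7+b) (not simplifiable)
  at RLLR: (3+5) (SIMPLIFIABLE)
  at RLR: (a*(z*9)) (not simplifiable)
  at RLRR: (z*9) (not simplifiable)
  at RR: ((0*(a+a))*((y+8)*(z*1))) (not simplifiable)
  at RRL: (0*(a+a)) (SIMPLIFIABLE)
  at RRLR: (a+a) (not simplifiable)
  at RRR: ((y+8)*(z*1)) (not simplifiable)
  at RRRL: (y+8) (not simplifiable)
  at RRRR: (z*1) (SIMPLIFIABLE)
Found simplifiable subexpr at path RLLR: (3+5)
One SIMPLIFY step would give: ((x*z)+((((7+b)*8)+(a*(z*9)))+((0*(a+a))*((y+8)*(z*1)))))
-> NOT in normal form.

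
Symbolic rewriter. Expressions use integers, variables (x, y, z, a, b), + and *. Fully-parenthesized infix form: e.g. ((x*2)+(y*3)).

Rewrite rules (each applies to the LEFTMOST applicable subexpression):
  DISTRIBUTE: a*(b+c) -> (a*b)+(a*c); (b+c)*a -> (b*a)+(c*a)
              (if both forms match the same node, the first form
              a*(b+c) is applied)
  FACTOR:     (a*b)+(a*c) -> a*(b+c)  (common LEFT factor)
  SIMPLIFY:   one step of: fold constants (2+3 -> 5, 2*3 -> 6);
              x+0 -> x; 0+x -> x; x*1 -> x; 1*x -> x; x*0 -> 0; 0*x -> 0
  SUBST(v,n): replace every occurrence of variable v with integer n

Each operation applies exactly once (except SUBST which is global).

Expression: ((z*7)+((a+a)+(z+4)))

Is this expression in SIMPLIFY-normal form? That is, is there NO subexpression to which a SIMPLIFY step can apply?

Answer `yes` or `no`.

Answer: yes

Derivation:
Expression: ((z*7)+((a+a)+(z+4)))
Scanning for simplifiable subexpressions (pre-order)...
  at root: ((z*7)+((a+a)+(z+4))) (not simplifiable)
  at L: (z*7) (not simplifiable)
  at R: ((a+a)+(z+4)) (not simplifiable)
  at RL: (a+a) (not simplifiable)
  at RR: (z+4) (not simplifiable)
Result: no simplifiable subexpression found -> normal form.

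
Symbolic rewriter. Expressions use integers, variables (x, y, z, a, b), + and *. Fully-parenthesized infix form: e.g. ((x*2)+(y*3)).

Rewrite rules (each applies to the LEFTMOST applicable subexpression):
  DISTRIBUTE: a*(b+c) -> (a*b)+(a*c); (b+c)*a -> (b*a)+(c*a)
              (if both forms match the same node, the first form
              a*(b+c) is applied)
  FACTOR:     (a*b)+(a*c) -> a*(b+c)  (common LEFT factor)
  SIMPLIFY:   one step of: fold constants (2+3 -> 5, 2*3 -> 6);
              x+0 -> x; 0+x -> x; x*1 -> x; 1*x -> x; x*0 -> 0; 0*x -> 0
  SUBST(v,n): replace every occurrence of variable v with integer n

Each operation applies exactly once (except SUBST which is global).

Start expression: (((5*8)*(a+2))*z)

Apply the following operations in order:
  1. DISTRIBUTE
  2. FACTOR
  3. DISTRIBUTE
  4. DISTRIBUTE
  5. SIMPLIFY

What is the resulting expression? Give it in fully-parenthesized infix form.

Start: (((5*8)*(a+2))*z)
Apply DISTRIBUTE at L (target: ((5*8)*(a+2))): (((5*8)*(a+2))*z) -> ((((5*8)*a)+((5*8)*2))*z)
Apply FACTOR at L (target: (((5*8)*a)+((5*8)*2))): ((((5*8)*a)+((5*8)*2))*z) -> (((5*8)*(a+2))*z)
Apply DISTRIBUTE at L (target: ((5*8)*(a+2))): (((5*8)*(a+2))*z) -> ((((5*8)*a)+((5*8)*2))*z)
Apply DISTRIBUTE at root (target: ((((5*8)*a)+((5*8)*2))*z)): ((((5*8)*a)+((5*8)*2))*z) -> ((((5*8)*a)*z)+(((5*8)*2)*z))
Apply SIMPLIFY at LLL (target: (5*8)): ((((5*8)*a)*z)+(((5*8)*2)*z)) -> (((40*a)*z)+(((5*8)*2)*z))

Answer: (((40*a)*z)+(((5*8)*2)*z))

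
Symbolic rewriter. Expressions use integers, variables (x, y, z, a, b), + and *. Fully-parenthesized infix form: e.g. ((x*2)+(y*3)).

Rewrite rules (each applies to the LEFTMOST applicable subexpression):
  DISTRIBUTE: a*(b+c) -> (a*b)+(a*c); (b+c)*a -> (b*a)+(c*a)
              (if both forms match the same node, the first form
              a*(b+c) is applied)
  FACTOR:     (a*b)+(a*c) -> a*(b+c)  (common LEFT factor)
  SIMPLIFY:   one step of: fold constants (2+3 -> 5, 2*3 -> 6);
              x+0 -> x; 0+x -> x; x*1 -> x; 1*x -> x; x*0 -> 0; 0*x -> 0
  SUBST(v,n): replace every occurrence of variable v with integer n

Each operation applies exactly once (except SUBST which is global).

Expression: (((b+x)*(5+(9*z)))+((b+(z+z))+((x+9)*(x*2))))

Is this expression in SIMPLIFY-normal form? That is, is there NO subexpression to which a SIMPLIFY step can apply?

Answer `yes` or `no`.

Answer: yes

Derivation:
Expression: (((b+x)*(5+(9*z)))+((b+(z+z))+((x+9)*(x*2))))
Scanning for simplifiable subexpressions (pre-order)...
  at root: (((b+x)*(5+(9*z)))+((b+(z+z))+((x+9)*(x*2)))) (not simplifiable)
  at L: ((b+x)*(5+(9*z))) (not simplifiable)
  at LL: (b+x) (not simplifiable)
  at LR: (5+(9*z)) (not simplifiable)
  at LRR: (9*z) (not simplifiable)
  at R: ((b+(z+z))+((x+9)*(x*2))) (not simplifiable)
  at RL: (b+(z+z)) (not simplifiable)
  at RLR: (z+z) (not simplifiable)
  at RR: ((x+9)*(x*2)) (not simplifiable)
  at RRL: (x+9) (not simplifiable)
  at RRR: (x*2) (not simplifiable)
Result: no simplifiable subexpression found -> normal form.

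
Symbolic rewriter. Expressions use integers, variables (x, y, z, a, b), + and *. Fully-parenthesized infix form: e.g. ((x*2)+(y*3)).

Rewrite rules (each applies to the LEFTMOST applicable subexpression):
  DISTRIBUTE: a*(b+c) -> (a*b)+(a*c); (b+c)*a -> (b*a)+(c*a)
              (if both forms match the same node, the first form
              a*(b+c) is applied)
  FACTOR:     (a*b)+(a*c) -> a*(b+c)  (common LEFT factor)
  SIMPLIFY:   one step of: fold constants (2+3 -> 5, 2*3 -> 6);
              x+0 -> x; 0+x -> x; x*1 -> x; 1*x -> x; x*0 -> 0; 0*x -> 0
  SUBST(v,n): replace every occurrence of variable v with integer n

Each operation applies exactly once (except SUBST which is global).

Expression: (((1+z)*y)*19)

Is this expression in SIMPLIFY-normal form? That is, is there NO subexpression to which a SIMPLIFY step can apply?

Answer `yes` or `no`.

Expression: (((1+z)*y)*19)
Scanning for simplifiable subexpressions (pre-order)...
  at root: (((1+z)*y)*19) (not simplifiable)
  at L: ((1+z)*y) (not simplifiable)
  at LL: (1+z) (not simplifiable)
Result: no simplifiable subexpression found -> normal form.

Answer: yes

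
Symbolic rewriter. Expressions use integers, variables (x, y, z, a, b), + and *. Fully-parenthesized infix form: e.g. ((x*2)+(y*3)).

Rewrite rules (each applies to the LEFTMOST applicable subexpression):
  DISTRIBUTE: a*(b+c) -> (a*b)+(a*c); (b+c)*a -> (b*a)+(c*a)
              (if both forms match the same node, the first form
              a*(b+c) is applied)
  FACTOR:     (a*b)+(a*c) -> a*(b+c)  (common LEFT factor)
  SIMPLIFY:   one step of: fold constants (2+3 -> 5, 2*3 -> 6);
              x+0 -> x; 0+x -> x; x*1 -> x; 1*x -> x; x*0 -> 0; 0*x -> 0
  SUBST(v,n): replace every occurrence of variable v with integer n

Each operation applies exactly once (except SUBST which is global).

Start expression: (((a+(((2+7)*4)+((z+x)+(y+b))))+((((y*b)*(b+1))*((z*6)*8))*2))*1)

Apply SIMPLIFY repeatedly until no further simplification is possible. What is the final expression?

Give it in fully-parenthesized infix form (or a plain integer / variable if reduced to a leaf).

Answer: ((a+(36+((z+x)+(y+b))))+((((y*b)*(b+1))*((z*6)*8))*2))

Derivation:
Start: (((a+(((2+7)*4)+((z+x)+(y+b))))+((((y*b)*(b+1))*((z*6)*8))*2))*1)
Step 1: at root: (((a+(((2+7)*4)+((z+x)+(y+b))))+((((y*b)*(b+1))*((z*6)*8))*2))*1) -> ((a+(((2+7)*4)+((z+x)+(y+b))))+((((y*b)*(b+1))*((z*6)*8))*2)); overall: (((a+(((2+7)*4)+((z+x)+(y+b))))+((((y*b)*(b+1))*((z*6)*8))*2))*1) -> ((a+(((2+7)*4)+((z+x)+(y+b))))+((((y*b)*(b+1))*((z*6)*8))*2))
Step 2: at LRLL: (2+7) -> 9; overall: ((a+(((2+7)*4)+((z+x)+(y+b))))+((((y*b)*(b+1))*((z*6)*8))*2)) -> ((a+((9*4)+((z+x)+(y+b))))+((((y*b)*(b+1))*((z*6)*8))*2))
Step 3: at LRL: (9*4) -> 36; overall: ((a+((9*4)+((z+x)+(y+b))))+((((y*b)*(b+1))*((z*6)*8))*2)) -> ((a+(36+((z+x)+(y+b))))+((((y*b)*(b+1))*((z*6)*8))*2))
Fixed point: ((a+(36+((z+x)+(y+b))))+((((y*b)*(b+1))*((z*6)*8))*2))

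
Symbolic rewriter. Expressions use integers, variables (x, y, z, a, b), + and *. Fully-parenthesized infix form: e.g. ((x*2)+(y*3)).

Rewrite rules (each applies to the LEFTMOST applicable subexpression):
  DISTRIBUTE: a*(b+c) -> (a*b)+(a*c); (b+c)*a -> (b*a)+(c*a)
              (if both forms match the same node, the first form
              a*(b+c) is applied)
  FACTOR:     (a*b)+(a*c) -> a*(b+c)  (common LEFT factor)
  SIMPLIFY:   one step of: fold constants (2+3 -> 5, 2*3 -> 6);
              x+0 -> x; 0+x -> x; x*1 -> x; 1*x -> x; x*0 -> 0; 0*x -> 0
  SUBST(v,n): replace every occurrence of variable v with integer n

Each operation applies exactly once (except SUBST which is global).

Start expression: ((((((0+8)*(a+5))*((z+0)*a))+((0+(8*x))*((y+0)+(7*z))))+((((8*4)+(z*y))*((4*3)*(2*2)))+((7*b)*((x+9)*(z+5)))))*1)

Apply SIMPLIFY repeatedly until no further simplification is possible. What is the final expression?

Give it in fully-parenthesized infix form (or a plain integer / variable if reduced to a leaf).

Start: ((((((0+8)*(a+5))*((z+0)*a))+((0+(8*x))*((y+0)+(7*z))))+((((8*4)+(z*y))*((4*3)*(2*2)))+((7*b)*((x+9)*(z+5)))))*1)
Step 1: at root: ((((((0+8)*(a+5))*((z+0)*a))+((0+(8*x))*((y+0)+(7*z))))+((((8*4)+(z*y))*((4*3)*(2*2)))+((7*b)*((x+9)*(z+5)))))*1) -> (((((0+8)*(a+5))*((z+0)*a))+((0+(8*x))*((y+0)+(7*z))))+((((8*4)+(z*y))*((4*3)*(2*2)))+((7*b)*((x+9)*(z+5))))); overall: ((((((0+8)*(a+5))*((z+0)*a))+((0+(8*x))*((y+0)+(7*z))))+((((8*4)+(z*y))*((4*3)*(2*2)))+((7*b)*((x+9)*(z+5)))))*1) -> (((((0+8)*(a+5))*((z+0)*a))+((0+(8*x))*((y+0)+(7*z))))+((((8*4)+(z*y))*((4*3)*(2*2)))+((7*b)*((x+9)*(z+5)))))
Step 2: at LLLL: (0+8) -> 8; overall: (((((0+8)*(a+5))*((z+0)*a))+((0+(8*x))*((y+0)+(7*z))))+((((8*4)+(z*y))*((4*3)*(2*2)))+((7*b)*((x+9)*(z+5))))) -> ((((8*(a+5))*((z+0)*a))+((0+(8*x))*((y+0)+(7*z))))+((((8*4)+(z*y))*((4*3)*(2*2)))+((7*b)*((x+9)*(z+5)))))
Step 3: at LLRL: (z+0) -> z; overall: ((((8*(a+5))*((z+0)*a))+((0+(8*x))*((y+0)+(7*z))))+((((8*4)+(z*y))*((4*3)*(2*2)))+((7*b)*((x+9)*(z+5))))) -> ((((8*(a+5))*(z*a))+((0+(8*x))*((y+0)+(7*z))))+((((8*4)+(z*y))*((4*3)*(2*2)))+((7*b)*((x+9)*(z+5)))))
Step 4: at LRL: (0+(8*x)) -> (8*x); overall: ((((8*(a+5))*(z*a))+((0+(8*x))*((y+0)+(7*z))))+((((8*4)+(z*y))*((4*3)*(2*2)))+((7*b)*((x+9)*(z+5))))) -> ((((8*(a+5))*(z*a))+((8*x)*((y+0)+(7*z))))+((((8*4)+(z*y))*((4*3)*(2*2)))+((7*b)*((x+9)*(z+5)))))
Step 5: at LRRL: (y+0) -> y; overall: ((((8*(a+5))*(z*a))+((8*x)*((y+0)+(7*z))))+((((8*4)+(z*y))*((4*3)*(2*2)))+((7*b)*((x+9)*(z+5))))) -> ((((8*(a+5))*(z*a))+((8*x)*(y+(7*z))))+((((8*4)+(z*y))*((4*3)*(2*2)))+((7*b)*((x+9)*(z+5)))))
Step 6: at RLLL: (8*4) -> 32; overall: ((((8*(a+5))*(z*a))+((8*x)*(y+(7*z))))+((((8*4)+(z*y))*((4*3)*(2*2)))+((7*b)*((x+9)*(z+5))))) -> ((((8*(a+5))*(z*a))+((8*x)*(y+(7*z))))+(((32+(z*y))*((4*3)*(2*2)))+((7*b)*((x+9)*(z+5)))))
Step 7: at RLRL: (4*3) -> 12; overall: ((((8*(a+5))*(z*a))+((8*x)*(y+(7*z))))+(((32+(z*y))*((4*3)*(2*2)))+((7*b)*((x+9)*(z+5))))) -> ((((8*(a+5))*(z*a))+((8*x)*(y+(7*z))))+(((32+(z*y))*(12*(2*2)))+((7*b)*((x+9)*(z+5)))))
Step 8: at RLRR: (2*2) -> 4; overall: ((((8*(a+5))*(z*a))+((8*x)*(y+(7*z))))+(((32+(z*y))*(12*(2*2)))+((7*b)*((x+9)*(z+5))))) -> ((((8*(a+5))*(z*a))+((8*x)*(y+(7*z))))+(((32+(z*y))*(12*4))+((7*b)*((x+9)*(z+5)))))
Step 9: at RLR: (12*4) -> 48; overall: ((((8*(a+5))*(z*a))+((8*x)*(y+(7*z))))+(((32+(z*y))*(12*4))+((7*b)*((x+9)*(z+5))))) -> ((((8*(a+5))*(z*a))+((8*x)*(y+(7*z))))+(((32+(z*y))*48)+((7*b)*((x+9)*(z+5)))))
Fixed point: ((((8*(a+5))*(z*a))+((8*x)*(y+(7*z))))+(((32+(z*y))*48)+((7*b)*((x+9)*(z+5)))))

Answer: ((((8*(a+5))*(z*a))+((8*x)*(y+(7*z))))+(((32+(z*y))*48)+((7*b)*((x+9)*(z+5)))))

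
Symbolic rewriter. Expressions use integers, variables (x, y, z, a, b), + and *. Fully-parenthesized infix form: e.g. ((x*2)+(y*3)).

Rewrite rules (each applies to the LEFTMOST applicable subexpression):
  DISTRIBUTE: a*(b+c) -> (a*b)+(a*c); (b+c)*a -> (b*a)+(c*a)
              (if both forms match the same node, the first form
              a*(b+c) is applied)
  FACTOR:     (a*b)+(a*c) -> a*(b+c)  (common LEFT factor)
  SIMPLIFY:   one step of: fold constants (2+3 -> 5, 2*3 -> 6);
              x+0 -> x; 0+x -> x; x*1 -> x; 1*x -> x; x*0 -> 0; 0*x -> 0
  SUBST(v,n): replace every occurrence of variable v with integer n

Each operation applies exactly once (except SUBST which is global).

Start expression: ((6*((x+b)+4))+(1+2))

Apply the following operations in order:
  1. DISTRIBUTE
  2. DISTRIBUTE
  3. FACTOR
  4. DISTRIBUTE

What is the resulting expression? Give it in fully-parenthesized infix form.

Start: ((6*((x+b)+4))+(1+2))
Apply DISTRIBUTE at L (target: (6*((x+b)+4))): ((6*((x+b)+4))+(1+2)) -> (((6*(x+b))+(6*4))+(1+2))
Apply DISTRIBUTE at LL (target: (6*(x+b))): (((6*(x+b))+(6*4))+(1+2)) -> ((((6*x)+(6*b))+(6*4))+(1+2))
Apply FACTOR at LL (target: ((6*x)+(6*b))): ((((6*x)+(6*b))+(6*4))+(1+2)) -> (((6*(x+b))+(6*4))+(1+2))
Apply DISTRIBUTE at LL (target: (6*(x+b))): (((6*(x+b))+(6*4))+(1+2)) -> ((((6*x)+(6*b))+(6*4))+(1+2))

Answer: ((((6*x)+(6*b))+(6*4))+(1+2))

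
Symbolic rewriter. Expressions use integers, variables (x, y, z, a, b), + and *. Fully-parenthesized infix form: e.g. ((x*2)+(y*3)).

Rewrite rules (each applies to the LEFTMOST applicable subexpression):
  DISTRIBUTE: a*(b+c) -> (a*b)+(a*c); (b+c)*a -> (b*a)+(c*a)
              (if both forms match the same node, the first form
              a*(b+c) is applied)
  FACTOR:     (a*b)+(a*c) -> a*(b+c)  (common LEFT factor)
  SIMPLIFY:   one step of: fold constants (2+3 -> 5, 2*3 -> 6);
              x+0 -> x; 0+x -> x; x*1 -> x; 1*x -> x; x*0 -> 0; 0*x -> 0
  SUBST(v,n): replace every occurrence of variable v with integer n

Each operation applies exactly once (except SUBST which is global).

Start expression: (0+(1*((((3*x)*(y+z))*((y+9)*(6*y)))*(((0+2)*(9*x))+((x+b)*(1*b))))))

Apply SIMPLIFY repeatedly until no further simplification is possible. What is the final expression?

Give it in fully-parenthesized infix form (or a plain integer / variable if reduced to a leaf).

Answer: ((((3*x)*(y+z))*((y+9)*(6*y)))*((2*(9*x))+((x+b)*b)))

Derivation:
Start: (0+(1*((((3*x)*(y+z))*((y+9)*(6*y)))*(((0+2)*(9*x))+((x+b)*(1*b))))))
Step 1: at root: (0+(1*((((3*x)*(y+z))*((y+9)*(6*y)))*(((0+2)*(9*x))+((x+b)*(1*b)))))) -> (1*((((3*x)*(y+z))*((y+9)*(6*y)))*(((0+2)*(9*x))+((x+b)*(1*b))))); overall: (0+(1*((((3*x)*(y+z))*((y+9)*(6*y)))*(((0+2)*(9*x))+((x+b)*(1*b)))))) -> (1*((((3*x)*(y+z))*((y+9)*(6*y)))*(((0+2)*(9*x))+((x+b)*(1*b)))))
Step 2: at root: (1*((((3*x)*(y+z))*((y+9)*(6*y)))*(((0+2)*(9*x))+((x+b)*(1*b))))) -> ((((3*x)*(y+z))*((y+9)*(6*y)))*(((0+2)*(9*x))+((x+b)*(1*b)))); overall: (1*((((3*x)*(y+z))*((y+9)*(6*y)))*(((0+2)*(9*x))+((x+b)*(1*b))))) -> ((((3*x)*(y+z))*((y+9)*(6*y)))*(((0+2)*(9*x))+((x+b)*(1*b))))
Step 3: at RLL: (0+2) -> 2; overall: ((((3*x)*(y+z))*((y+9)*(6*y)))*(((0+2)*(9*x))+((x+b)*(1*b)))) -> ((((3*x)*(y+z))*((y+9)*(6*y)))*((2*(9*x))+((x+b)*(1*b))))
Step 4: at RRR: (1*b) -> b; overall: ((((3*x)*(y+z))*((y+9)*(6*y)))*((2*(9*x))+((x+b)*(1*b)))) -> ((((3*x)*(y+z))*((y+9)*(6*y)))*((2*(9*x))+((x+b)*b)))
Fixed point: ((((3*x)*(y+z))*((y+9)*(6*y)))*((2*(9*x))+((x+b)*b)))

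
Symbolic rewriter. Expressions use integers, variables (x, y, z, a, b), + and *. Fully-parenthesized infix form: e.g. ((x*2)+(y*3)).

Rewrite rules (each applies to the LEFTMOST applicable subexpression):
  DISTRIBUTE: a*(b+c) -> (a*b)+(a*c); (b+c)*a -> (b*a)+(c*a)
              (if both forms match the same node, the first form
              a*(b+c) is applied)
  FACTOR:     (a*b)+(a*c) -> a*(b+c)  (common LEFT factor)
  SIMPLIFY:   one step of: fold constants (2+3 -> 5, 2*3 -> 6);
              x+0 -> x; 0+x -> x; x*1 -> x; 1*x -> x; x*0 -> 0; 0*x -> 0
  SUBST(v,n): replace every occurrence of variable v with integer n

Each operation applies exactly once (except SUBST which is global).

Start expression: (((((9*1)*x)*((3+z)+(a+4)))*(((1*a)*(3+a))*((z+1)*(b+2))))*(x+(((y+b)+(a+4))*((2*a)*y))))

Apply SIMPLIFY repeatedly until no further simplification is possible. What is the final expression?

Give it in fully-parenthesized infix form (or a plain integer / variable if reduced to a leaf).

Answer: ((((9*x)*((3+z)+(a+4)))*((a*(3+a))*((z+1)*(b+2))))*(x+(((y+b)+(a+4))*((2*a)*y))))

Derivation:
Start: (((((9*1)*x)*((3+z)+(a+4)))*(((1*a)*(3+a))*((z+1)*(b+2))))*(x+(((y+b)+(a+4))*((2*a)*y))))
Step 1: at LLLL: (9*1) -> 9; overall: (((((9*1)*x)*((3+z)+(a+4)))*(((1*a)*(3+a))*((z+1)*(b+2))))*(x+(((y+b)+(a+4))*((2*a)*y)))) -> ((((9*x)*((3+z)+(a+4)))*(((1*a)*(3+a))*((z+1)*(b+2))))*(x+(((y+b)+(a+4))*((2*a)*y))))
Step 2: at LRLL: (1*a) -> a; overall: ((((9*x)*((3+z)+(a+4)))*(((1*a)*(3+a))*((z+1)*(b+2))))*(x+(((y+b)+(a+4))*((2*a)*y)))) -> ((((9*x)*((3+z)+(a+4)))*((a*(3+a))*((z+1)*(b+2))))*(x+(((y+b)+(a+4))*((2*a)*y))))
Fixed point: ((((9*x)*((3+z)+(a+4)))*((a*(3+a))*((z+1)*(b+2))))*(x+(((y+b)+(a+4))*((2*a)*y))))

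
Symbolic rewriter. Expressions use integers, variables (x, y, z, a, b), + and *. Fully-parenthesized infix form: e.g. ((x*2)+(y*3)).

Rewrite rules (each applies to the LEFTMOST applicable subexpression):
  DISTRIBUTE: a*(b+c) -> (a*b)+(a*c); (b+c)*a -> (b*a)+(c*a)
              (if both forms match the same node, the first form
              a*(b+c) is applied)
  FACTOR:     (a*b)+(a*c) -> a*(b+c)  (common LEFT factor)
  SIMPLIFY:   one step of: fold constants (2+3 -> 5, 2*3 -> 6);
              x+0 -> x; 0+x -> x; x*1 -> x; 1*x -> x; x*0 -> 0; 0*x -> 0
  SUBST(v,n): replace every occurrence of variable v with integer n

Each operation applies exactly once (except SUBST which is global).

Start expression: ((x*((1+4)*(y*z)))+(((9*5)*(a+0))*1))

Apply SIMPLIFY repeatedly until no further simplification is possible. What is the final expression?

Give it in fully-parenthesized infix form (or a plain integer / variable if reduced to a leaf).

Answer: ((x*(5*(y*z)))+(45*a))

Derivation:
Start: ((x*((1+4)*(y*z)))+(((9*5)*(a+0))*1))
Step 1: at LRL: (1+4) -> 5; overall: ((x*((1+4)*(y*z)))+(((9*5)*(a+0))*1)) -> ((x*(5*(y*z)))+(((9*5)*(a+0))*1))
Step 2: at R: (((9*5)*(a+0))*1) -> ((9*5)*(a+0)); overall: ((x*(5*(y*z)))+(((9*5)*(a+0))*1)) -> ((x*(5*(y*z)))+((9*5)*(a+0)))
Step 3: at RL: (9*5) -> 45; overall: ((x*(5*(y*z)))+((9*5)*(a+0))) -> ((x*(5*(y*z)))+(45*(a+0)))
Step 4: at RR: (a+0) -> a; overall: ((x*(5*(y*z)))+(45*(a+0))) -> ((x*(5*(y*z)))+(45*a))
Fixed point: ((x*(5*(y*z)))+(45*a))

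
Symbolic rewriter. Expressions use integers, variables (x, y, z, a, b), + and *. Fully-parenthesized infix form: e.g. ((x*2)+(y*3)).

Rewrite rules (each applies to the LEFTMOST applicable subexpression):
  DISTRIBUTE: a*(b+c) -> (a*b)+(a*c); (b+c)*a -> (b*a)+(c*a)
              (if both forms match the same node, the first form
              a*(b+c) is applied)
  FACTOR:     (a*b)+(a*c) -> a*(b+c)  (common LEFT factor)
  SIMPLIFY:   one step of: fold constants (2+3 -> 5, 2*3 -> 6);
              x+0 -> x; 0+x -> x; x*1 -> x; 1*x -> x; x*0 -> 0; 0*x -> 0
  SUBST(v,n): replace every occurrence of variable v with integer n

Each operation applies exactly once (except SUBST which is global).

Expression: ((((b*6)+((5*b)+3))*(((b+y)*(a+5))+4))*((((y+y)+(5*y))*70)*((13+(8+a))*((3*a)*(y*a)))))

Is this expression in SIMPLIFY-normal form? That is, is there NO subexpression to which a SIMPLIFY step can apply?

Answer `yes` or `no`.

Answer: yes

Derivation:
Expression: ((((b*6)+((5*b)+3))*(((b+y)*(a+5))+4))*((((y+y)+(5*y))*70)*((13+(8+a))*((3*a)*(y*a)))))
Scanning for simplifiable subexpressions (pre-order)...
  at root: ((((b*6)+((5*b)+3))*(((b+y)*(a+5))+4))*((((y+y)+(5*y))*70)*((13+(8+a))*((3*a)*(y*a))))) (not simplifiable)
  at L: (((b*6)+((5*b)+3))*(((b+y)*(a+5))+4)) (not simplifiable)
  at LL: ((b*6)+((5*b)+3)) (not simplifiable)
  at LLL: (b*6) (not simplifiable)
  at LLR: ((5*b)+3) (not simplifiable)
  at LLRL: (5*b) (not simplifiable)
  at LR: (((b+y)*(a+5))+4) (not simplifiable)
  at LRL: ((b+y)*(a+5)) (not simplifiable)
  at LRLL: (b+y) (not simplifiable)
  at LRLR: (a+5) (not simplifiable)
  at R: ((((y+y)+(5*y))*70)*((13+(8+a))*((3*a)*(y*a)))) (not simplifiable)
  at RL: (((y+y)+(5*y))*70) (not simplifiable)
  at RLL: ((y+y)+(5*y)) (not simplifiable)
  at RLLL: (y+y) (not simplifiable)
  at RLLR: (5*y) (not simplifiable)
  at RR: ((13+(8+a))*((3*a)*(y*a))) (not simplifiable)
  at RRL: (13+(8+a)) (not simplifiable)
  at RRLR: (8+a) (not simplifiable)
  at RRR: ((3*a)*(y*a)) (not simplifiable)
  at RRRL: (3*a) (not simplifiable)
  at RRRR: (y*a) (not simplifiable)
Result: no simplifiable subexpression found -> normal form.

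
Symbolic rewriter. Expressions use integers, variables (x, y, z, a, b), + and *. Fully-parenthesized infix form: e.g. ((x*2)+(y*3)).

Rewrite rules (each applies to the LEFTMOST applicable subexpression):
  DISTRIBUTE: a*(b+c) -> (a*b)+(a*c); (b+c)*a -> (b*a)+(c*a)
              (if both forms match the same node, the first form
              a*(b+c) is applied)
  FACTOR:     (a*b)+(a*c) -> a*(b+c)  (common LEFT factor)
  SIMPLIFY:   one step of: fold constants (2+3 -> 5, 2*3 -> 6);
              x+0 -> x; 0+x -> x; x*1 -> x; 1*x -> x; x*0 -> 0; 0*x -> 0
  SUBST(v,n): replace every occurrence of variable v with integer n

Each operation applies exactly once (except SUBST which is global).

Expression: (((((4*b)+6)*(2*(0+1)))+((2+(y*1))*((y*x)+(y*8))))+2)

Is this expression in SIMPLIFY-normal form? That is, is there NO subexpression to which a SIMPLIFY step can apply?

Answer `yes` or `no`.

Answer: no

Derivation:
Expression: (((((4*b)+6)*(2*(0+1)))+((2+(y*1))*((y*x)+(y*8))))+2)
Scanning for simplifiable subexpressions (pre-order)...
  at root: (((((4*b)+6)*(2*(0+1)))+((2+(y*1))*((y*x)+(y*8))))+2) (not simplifiable)
  at L: ((((4*b)+6)*(2*(0+1)))+((2+(y*1))*((y*x)+(y*8)))) (not simplifiable)
  at LL: (((4*b)+6)*(2*(0+1))) (not simplifiable)
  at LLL: ((4*b)+6) (not simplifiable)
  at LLLL: (4*b) (not simplifiable)
  at LLR: (2*(0+1)) (not simplifiable)
  at LLRR: (0+1) (SIMPLIFIABLE)
  at LR: ((2+(y*1))*((y*x)+(y*8))) (not simplifiable)
  at LRL: (2+(y*1)) (not simplifiable)
  at LRLR: (y*1) (SIMPLIFIABLE)
  at LRR: ((y*x)+(y*8)) (not simplifiable)
  at LRRL: (y*x) (not simplifiable)
  at LRRR: (y*8) (not simplifiable)
Found simplifiable subexpr at path LLRR: (0+1)
One SIMPLIFY step would give: (((((4*b)+6)*(2*1))+((2+(y*1))*((y*x)+(y*8))))+2)
-> NOT in normal form.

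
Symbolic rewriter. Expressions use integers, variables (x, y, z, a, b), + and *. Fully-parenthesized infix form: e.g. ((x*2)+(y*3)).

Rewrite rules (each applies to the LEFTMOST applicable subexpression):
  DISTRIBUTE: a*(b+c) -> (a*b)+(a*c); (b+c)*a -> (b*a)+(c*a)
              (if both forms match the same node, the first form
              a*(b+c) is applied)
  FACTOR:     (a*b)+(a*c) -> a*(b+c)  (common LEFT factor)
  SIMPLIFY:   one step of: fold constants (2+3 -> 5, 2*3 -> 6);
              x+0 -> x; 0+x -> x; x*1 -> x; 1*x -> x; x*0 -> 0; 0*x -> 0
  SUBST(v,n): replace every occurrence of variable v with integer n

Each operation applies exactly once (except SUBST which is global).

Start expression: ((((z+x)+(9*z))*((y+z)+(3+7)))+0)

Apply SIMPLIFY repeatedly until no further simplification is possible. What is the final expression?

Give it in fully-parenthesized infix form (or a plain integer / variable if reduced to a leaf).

Start: ((((z+x)+(9*z))*((y+z)+(3+7)))+0)
Step 1: at root: ((((z+x)+(9*z))*((y+z)+(3+7)))+0) -> (((z+x)+(9*z))*((y+z)+(3+7))); overall: ((((z+x)+(9*z))*((y+z)+(3+7)))+0) -> (((z+x)+(9*z))*((y+z)+(3+7)))
Step 2: at RR: (3+7) -> 10; overall: (((z+x)+(9*z))*((y+z)+(3+7))) -> (((z+x)+(9*z))*((y+z)+10))
Fixed point: (((z+x)+(9*z))*((y+z)+10))

Answer: (((z+x)+(9*z))*((y+z)+10))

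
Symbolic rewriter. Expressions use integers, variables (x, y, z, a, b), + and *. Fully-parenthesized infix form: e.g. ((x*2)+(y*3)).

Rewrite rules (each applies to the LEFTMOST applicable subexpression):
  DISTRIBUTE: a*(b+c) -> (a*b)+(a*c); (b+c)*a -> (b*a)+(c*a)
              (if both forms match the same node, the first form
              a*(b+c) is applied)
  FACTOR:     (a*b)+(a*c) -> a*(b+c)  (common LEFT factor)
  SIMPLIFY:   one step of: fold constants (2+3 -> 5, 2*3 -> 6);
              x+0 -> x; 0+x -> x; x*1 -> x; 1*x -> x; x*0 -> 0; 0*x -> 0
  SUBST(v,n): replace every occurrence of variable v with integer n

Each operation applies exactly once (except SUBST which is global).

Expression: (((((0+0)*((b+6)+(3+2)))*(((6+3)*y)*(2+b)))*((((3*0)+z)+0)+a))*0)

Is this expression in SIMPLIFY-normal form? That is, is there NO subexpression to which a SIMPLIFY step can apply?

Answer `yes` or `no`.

Expression: (((((0+0)*((b+6)+(3+2)))*(((6+3)*y)*(2+b)))*((((3*0)+z)+0)+a))*0)
Scanning for simplifiable subexpressions (pre-order)...
  at root: (((((0+0)*((b+6)+(3+2)))*(((6+3)*y)*(2+b)))*((((3*0)+z)+0)+a))*0) (SIMPLIFIABLE)
  at L: ((((0+0)*((b+6)+(3+2)))*(((6+3)*y)*(2+b)))*((((3*0)+z)+0)+a)) (not simplifiable)
  at LL: (((0+0)*((b+6)+(3+2)))*(((6+3)*y)*(2+b))) (not simplifiable)
  at LLL: ((0+0)*((b+6)+(3+2))) (not simplifiable)
  at LLLL: (0+0) (SIMPLIFIABLE)
  at LLLR: ((b+6)+(3+2)) (not simplifiable)
  at LLLRL: (b+6) (not simplifiable)
  at LLLRR: (3+2) (SIMPLIFIABLE)
  at LLR: (((6+3)*y)*(2+b)) (not simplifiable)
  at LLRL: ((6+3)*y) (not simplifiable)
  at LLRLL: (6+3) (SIMPLIFIABLE)
  at LLRR: (2+b) (not simplifiable)
  at LR: ((((3*0)+z)+0)+a) (not simplifiable)
  at LRL: (((3*0)+z)+0) (SIMPLIFIABLE)
  at LRLL: ((3*0)+z) (not simplifiable)
  at LRLLL: (3*0) (SIMPLIFIABLE)
Found simplifiable subexpr at path root: (((((0+0)*((b+6)+(3+2)))*(((6+3)*y)*(2+b)))*((((3*0)+z)+0)+a))*0)
One SIMPLIFY step would give: 0
-> NOT in normal form.

Answer: no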